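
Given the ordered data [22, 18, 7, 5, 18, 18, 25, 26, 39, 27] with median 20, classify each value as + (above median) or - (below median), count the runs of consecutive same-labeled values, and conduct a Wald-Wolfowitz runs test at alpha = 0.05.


Step 1: Compute median = 20; label A = above, B = below.
Labels in order: ABBBBBAAAA  (n_A = 5, n_B = 5)
Step 2: Count runs R = 3.
Step 3: Under H0 (random ordering), E[R] = 2*n_A*n_B/(n_A+n_B) + 1 = 2*5*5/10 + 1 = 6.0000.
        Var[R] = 2*n_A*n_B*(2*n_A*n_B - n_A - n_B) / ((n_A+n_B)^2 * (n_A+n_B-1)) = 2000/900 = 2.2222.
        SD[R] = 1.4907.
Step 4: Continuity-corrected z = (R + 0.5 - E[R]) / SD[R] = (3 + 0.5 - 6.0000) / 1.4907 = -1.6771.
Step 5: Two-sided p-value via normal approximation = 2*(1 - Phi(|z|)) = 0.093533.
Step 6: alpha = 0.05. fail to reject H0.

R = 3, z = -1.6771, p = 0.093533, fail to reject H0.


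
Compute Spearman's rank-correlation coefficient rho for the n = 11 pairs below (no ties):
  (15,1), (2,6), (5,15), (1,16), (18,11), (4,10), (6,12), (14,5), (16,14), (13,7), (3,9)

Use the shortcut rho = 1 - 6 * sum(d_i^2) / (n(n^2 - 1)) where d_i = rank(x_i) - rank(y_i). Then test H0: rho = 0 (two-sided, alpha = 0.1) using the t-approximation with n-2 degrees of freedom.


Step 1: Rank x and y separately (midranks; no ties here).
rank(x): 15->9, 2->2, 5->5, 1->1, 18->11, 4->4, 6->6, 14->8, 16->10, 13->7, 3->3
rank(y): 1->1, 6->3, 15->10, 16->11, 11->7, 10->6, 12->8, 5->2, 14->9, 7->4, 9->5
Step 2: d_i = R_x(i) - R_y(i); compute d_i^2.
  (9-1)^2=64, (2-3)^2=1, (5-10)^2=25, (1-11)^2=100, (11-7)^2=16, (4-6)^2=4, (6-8)^2=4, (8-2)^2=36, (10-9)^2=1, (7-4)^2=9, (3-5)^2=4
sum(d^2) = 264.
Step 3: rho = 1 - 6*264 / (11*(11^2 - 1)) = 1 - 1584/1320 = -0.200000.
Step 4: Under H0, t = rho * sqrt((n-2)/(1-rho^2)) = -0.6124 ~ t(9).
Step 5: Two-sided p-value from the t-distribution with 9 df = 0.555445.
Step 6: alpha = 0.1. fail to reject H0.

rho = -0.2000, p = 0.555445, fail to reject H0 at alpha = 0.1.


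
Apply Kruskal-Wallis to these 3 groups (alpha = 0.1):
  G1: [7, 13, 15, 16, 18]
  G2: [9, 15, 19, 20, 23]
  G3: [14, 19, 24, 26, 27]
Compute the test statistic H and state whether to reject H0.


Step 1: Combine all N = 15 observations and assign midranks.
sorted (value, group, rank): (7,G1,1), (9,G2,2), (13,G1,3), (14,G3,4), (15,G1,5.5), (15,G2,5.5), (16,G1,7), (18,G1,8), (19,G2,9.5), (19,G3,9.5), (20,G2,11), (23,G2,12), (24,G3,13), (26,G3,14), (27,G3,15)
Step 2: Sum ranks within each group.
R_1 = 24.5 (n_1 = 5)
R_2 = 40 (n_2 = 5)
R_3 = 55.5 (n_3 = 5)
Step 3: H = 12/(N(N+1)) * sum(R_i^2/n_i) - 3(N+1)
     = 12/(15*16) * (24.5^2/5 + 40^2/5 + 55.5^2/5) - 3*16
     = 0.050000 * 1056.1 - 48
     = 4.805000.
Step 4: Ties present; correction factor C = 1 - 12/(15^3 - 15) = 0.996429. Corrected H = 4.805000 / 0.996429 = 4.822222.
Step 5: Under H0, H ~ chi^2(2); p-value = 0.089716.
Step 6: alpha = 0.1. reject H0.

H = 4.8222, df = 2, p = 0.089716, reject H0.


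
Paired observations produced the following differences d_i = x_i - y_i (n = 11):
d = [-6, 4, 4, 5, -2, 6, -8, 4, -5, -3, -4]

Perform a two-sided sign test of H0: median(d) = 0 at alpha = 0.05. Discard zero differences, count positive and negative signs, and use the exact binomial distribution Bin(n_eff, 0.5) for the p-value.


Step 1: Discard zero differences. Original n = 11; n_eff = number of nonzero differences = 11.
Nonzero differences (with sign): -6, +4, +4, +5, -2, +6, -8, +4, -5, -3, -4
Step 2: Count signs: positive = 5, negative = 6.
Step 3: Under H0: P(positive) = 0.5, so the number of positives S ~ Bin(11, 0.5).
Step 4: Two-sided exact p-value = sum of Bin(11,0.5) probabilities at or below the observed probability = 1.000000.
Step 5: alpha = 0.05. fail to reject H0.

n_eff = 11, pos = 5, neg = 6, p = 1.000000, fail to reject H0.


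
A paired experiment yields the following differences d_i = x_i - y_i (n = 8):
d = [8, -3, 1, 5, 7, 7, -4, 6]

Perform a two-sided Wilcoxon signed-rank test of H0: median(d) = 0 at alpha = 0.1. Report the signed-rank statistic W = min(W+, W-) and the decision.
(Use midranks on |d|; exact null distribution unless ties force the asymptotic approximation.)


Step 1: Drop any zero differences (none here) and take |d_i|.
|d| = [8, 3, 1, 5, 7, 7, 4, 6]
Step 2: Midrank |d_i| (ties get averaged ranks).
ranks: |8|->8, |3|->2, |1|->1, |5|->4, |7|->6.5, |7|->6.5, |4|->3, |6|->5
Step 3: Attach original signs; sum ranks with positive sign and with negative sign.
W+ = 8 + 1 + 4 + 6.5 + 6.5 + 5 = 31
W- = 2 + 3 = 5
(Check: W+ + W- = 36 should equal n(n+1)/2 = 36.)
Step 4: Test statistic W = min(W+, W-) = 5.
Step 5: Ties in |d|, so use the tie-corrected normal approximation.
        E[W] = n(n+1)/4 = 8*9/4 = 18.
        Tie groups: |d|=7 (t=2); sum(t^3 - t) = 6.
        Var[W] = n(n+1)(2n+1)/24 - sum(t^3-t)/48 = 1224/24 - 6/48 = 50.875.
        z = (W - E[W]) / sqrt(Var[W]) = (5 - 18) / 7.1327 = -1.8226.
        Two-sided p = 2*Phi(z) = 0.068364.
Step 6: alpha = 0.1. reject H0.

W+ = 31, W- = 5, W = min = 5, p = 0.068364, reject H0.


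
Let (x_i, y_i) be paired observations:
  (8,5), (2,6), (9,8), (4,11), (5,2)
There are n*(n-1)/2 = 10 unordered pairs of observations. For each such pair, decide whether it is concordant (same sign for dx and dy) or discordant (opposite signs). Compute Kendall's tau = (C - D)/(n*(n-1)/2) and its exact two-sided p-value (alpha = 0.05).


Step 1: Enumerate the 10 unordered pairs (i,j) with i<j and classify each by sign(x_j-x_i) * sign(y_j-y_i).
  (1,2):dx=-6,dy=+1->D; (1,3):dx=+1,dy=+3->C; (1,4):dx=-4,dy=+6->D; (1,5):dx=-3,dy=-3->C
  (2,3):dx=+7,dy=+2->C; (2,4):dx=+2,dy=+5->C; (2,5):dx=+3,dy=-4->D; (3,4):dx=-5,dy=+3->D
  (3,5):dx=-4,dy=-6->C; (4,5):dx=+1,dy=-9->D
Step 2: C = 5, D = 5, total pairs = 10.
Step 3: tau = (C - D)/(n(n-1)/2) = (5 - 5)/10 = 0.000000.
Step 4: Exact two-sided p-value (enumerate n! = 120 permutations of y under H0): p = 1.000000.
Step 5: alpha = 0.05. fail to reject H0.

tau_b = 0.0000 (C=5, D=5), p = 1.000000, fail to reject H0.


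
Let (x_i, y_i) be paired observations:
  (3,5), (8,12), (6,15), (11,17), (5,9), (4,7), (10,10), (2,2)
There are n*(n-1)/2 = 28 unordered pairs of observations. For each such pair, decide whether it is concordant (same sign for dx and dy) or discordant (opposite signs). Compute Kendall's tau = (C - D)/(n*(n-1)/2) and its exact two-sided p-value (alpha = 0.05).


Step 1: Enumerate the 28 unordered pairs (i,j) with i<j and classify each by sign(x_j-x_i) * sign(y_j-y_i).
  (1,2):dx=+5,dy=+7->C; (1,3):dx=+3,dy=+10->C; (1,4):dx=+8,dy=+12->C; (1,5):dx=+2,dy=+4->C
  (1,6):dx=+1,dy=+2->C; (1,7):dx=+7,dy=+5->C; (1,8):dx=-1,dy=-3->C; (2,3):dx=-2,dy=+3->D
  (2,4):dx=+3,dy=+5->C; (2,5):dx=-3,dy=-3->C; (2,6):dx=-4,dy=-5->C; (2,7):dx=+2,dy=-2->D
  (2,8):dx=-6,dy=-10->C; (3,4):dx=+5,dy=+2->C; (3,5):dx=-1,dy=-6->C; (3,6):dx=-2,dy=-8->C
  (3,7):dx=+4,dy=-5->D; (3,8):dx=-4,dy=-13->C; (4,5):dx=-6,dy=-8->C; (4,6):dx=-7,dy=-10->C
  (4,7):dx=-1,dy=-7->C; (4,8):dx=-9,dy=-15->C; (5,6):dx=-1,dy=-2->C; (5,7):dx=+5,dy=+1->C
  (5,8):dx=-3,dy=-7->C; (6,7):dx=+6,dy=+3->C; (6,8):dx=-2,dy=-5->C; (7,8):dx=-8,dy=-8->C
Step 2: C = 25, D = 3, total pairs = 28.
Step 3: tau = (C - D)/(n(n-1)/2) = (25 - 3)/28 = 0.785714.
Step 4: Exact two-sided p-value (enumerate n! = 40320 permutations of y under H0): p = 0.005506.
Step 5: alpha = 0.05. reject H0.

tau_b = 0.7857 (C=25, D=3), p = 0.005506, reject H0.


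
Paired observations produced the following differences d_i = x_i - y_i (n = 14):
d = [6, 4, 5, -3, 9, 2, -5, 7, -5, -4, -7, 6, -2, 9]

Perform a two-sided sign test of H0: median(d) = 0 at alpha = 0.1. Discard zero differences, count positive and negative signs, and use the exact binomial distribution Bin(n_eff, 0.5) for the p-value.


Step 1: Discard zero differences. Original n = 14; n_eff = number of nonzero differences = 14.
Nonzero differences (with sign): +6, +4, +5, -3, +9, +2, -5, +7, -5, -4, -7, +6, -2, +9
Step 2: Count signs: positive = 8, negative = 6.
Step 3: Under H0: P(positive) = 0.5, so the number of positives S ~ Bin(14, 0.5).
Step 4: Two-sided exact p-value = sum of Bin(14,0.5) probabilities at or below the observed probability = 0.790527.
Step 5: alpha = 0.1. fail to reject H0.

n_eff = 14, pos = 8, neg = 6, p = 0.790527, fail to reject H0.


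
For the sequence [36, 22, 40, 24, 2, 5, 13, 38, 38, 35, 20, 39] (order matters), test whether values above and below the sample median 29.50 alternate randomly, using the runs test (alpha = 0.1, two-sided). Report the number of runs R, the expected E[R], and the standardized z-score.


Step 1: Compute median = 29.50; label A = above, B = below.
Labels in order: ABABBBBAAABA  (n_A = 6, n_B = 6)
Step 2: Count runs R = 7.
Step 3: Under H0 (random ordering), E[R] = 2*n_A*n_B/(n_A+n_B) + 1 = 2*6*6/12 + 1 = 7.0000.
        Var[R] = 2*n_A*n_B*(2*n_A*n_B - n_A - n_B) / ((n_A+n_B)^2 * (n_A+n_B-1)) = 4320/1584 = 2.7273.
        SD[R] = 1.6514.
Step 4: R = E[R], so z = 0 with no continuity correction.
Step 5: Two-sided p-value via normal approximation = 2*(1 - Phi(|z|)) = 1.000000.
Step 6: alpha = 0.1. fail to reject H0.

R = 7, z = 0.0000, p = 1.000000, fail to reject H0.


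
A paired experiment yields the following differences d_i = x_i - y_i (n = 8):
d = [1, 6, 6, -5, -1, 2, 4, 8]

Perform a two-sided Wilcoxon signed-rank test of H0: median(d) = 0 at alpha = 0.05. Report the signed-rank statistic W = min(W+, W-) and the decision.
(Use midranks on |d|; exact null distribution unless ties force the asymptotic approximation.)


Step 1: Drop any zero differences (none here) and take |d_i|.
|d| = [1, 6, 6, 5, 1, 2, 4, 8]
Step 2: Midrank |d_i| (ties get averaged ranks).
ranks: |1|->1.5, |6|->6.5, |6|->6.5, |5|->5, |1|->1.5, |2|->3, |4|->4, |8|->8
Step 3: Attach original signs; sum ranks with positive sign and with negative sign.
W+ = 1.5 + 6.5 + 6.5 + 3 + 4 + 8 = 29.5
W- = 5 + 1.5 = 6.5
(Check: W+ + W- = 36 should equal n(n+1)/2 = 36.)
Step 4: Test statistic W = min(W+, W-) = 6.5.
Step 5: Ties in |d|, so use the tie-corrected normal approximation.
        E[W] = n(n+1)/4 = 8*9/4 = 18.
        Tie groups: |d|=1 (t=2), |d|=6 (t=2); sum(t^3 - t) = 12.
        Var[W] = n(n+1)(2n+1)/24 - sum(t^3-t)/48 = 1224/24 - 12/48 = 50.75.
        z = (W - E[W]) / sqrt(Var[W]) = (6.5 - 18) / 7.1239 = -1.6143.
        Two-sided p = 2*Phi(z) = 0.106466.
Step 6: alpha = 0.05. fail to reject H0.

W+ = 29.5, W- = 6.5, W = min = 6.5, p = 0.106466, fail to reject H0.


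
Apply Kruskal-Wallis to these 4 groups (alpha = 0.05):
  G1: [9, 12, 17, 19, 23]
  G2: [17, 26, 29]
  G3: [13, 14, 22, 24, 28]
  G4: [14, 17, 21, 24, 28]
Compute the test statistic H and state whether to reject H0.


Step 1: Combine all N = 18 observations and assign midranks.
sorted (value, group, rank): (9,G1,1), (12,G1,2), (13,G3,3), (14,G3,4.5), (14,G4,4.5), (17,G1,7), (17,G2,7), (17,G4,7), (19,G1,9), (21,G4,10), (22,G3,11), (23,G1,12), (24,G3,13.5), (24,G4,13.5), (26,G2,15), (28,G3,16.5), (28,G4,16.5), (29,G2,18)
Step 2: Sum ranks within each group.
R_1 = 31 (n_1 = 5)
R_2 = 40 (n_2 = 3)
R_3 = 48.5 (n_3 = 5)
R_4 = 51.5 (n_4 = 5)
Step 3: H = 12/(N(N+1)) * sum(R_i^2/n_i) - 3(N+1)
     = 12/(18*19) * (31^2/5 + 40^2/3 + 48.5^2/5 + 51.5^2/5) - 3*19
     = 0.035088 * 1726.43 - 57
     = 3.576608.
Step 4: Ties present; correction factor C = 1 - 42/(18^3 - 18) = 0.992776. Corrected H = 3.576608 / 0.992776 = 3.602633.
Step 5: Under H0, H ~ chi^2(3); p-value = 0.307693.
Step 6: alpha = 0.05. fail to reject H0.

H = 3.6026, df = 3, p = 0.307693, fail to reject H0.


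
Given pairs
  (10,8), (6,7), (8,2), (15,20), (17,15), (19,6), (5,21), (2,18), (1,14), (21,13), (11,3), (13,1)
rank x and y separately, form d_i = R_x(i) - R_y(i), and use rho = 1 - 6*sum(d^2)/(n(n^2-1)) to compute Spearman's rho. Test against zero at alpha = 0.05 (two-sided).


Step 1: Rank x and y separately (midranks; no ties here).
rank(x): 10->6, 6->4, 8->5, 15->9, 17->10, 19->11, 5->3, 2->2, 1->1, 21->12, 11->7, 13->8
rank(y): 8->6, 7->5, 2->2, 20->11, 15->9, 6->4, 21->12, 18->10, 14->8, 13->7, 3->3, 1->1
Step 2: d_i = R_x(i) - R_y(i); compute d_i^2.
  (6-6)^2=0, (4-5)^2=1, (5-2)^2=9, (9-11)^2=4, (10-9)^2=1, (11-4)^2=49, (3-12)^2=81, (2-10)^2=64, (1-8)^2=49, (12-7)^2=25, (7-3)^2=16, (8-1)^2=49
sum(d^2) = 348.
Step 3: rho = 1 - 6*348 / (12*(12^2 - 1)) = 1 - 2088/1716 = -0.216783.
Step 4: Under H0, t = rho * sqrt((n-2)/(1-rho^2)) = -0.7022 ~ t(10).
Step 5: Two-sided p-value from the t-distribution with 10 df = 0.498556.
Step 6: alpha = 0.05. fail to reject H0.

rho = -0.2168, p = 0.498556, fail to reject H0 at alpha = 0.05.


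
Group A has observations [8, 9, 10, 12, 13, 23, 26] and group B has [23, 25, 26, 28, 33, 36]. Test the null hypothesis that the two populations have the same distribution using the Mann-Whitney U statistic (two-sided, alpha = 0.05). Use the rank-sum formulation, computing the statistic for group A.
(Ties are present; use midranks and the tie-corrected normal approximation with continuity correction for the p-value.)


Step 1: Combine and sort all 13 observations; assign midranks.
sorted (value, group): (8,X), (9,X), (10,X), (12,X), (13,X), (23,X), (23,Y), (25,Y), (26,X), (26,Y), (28,Y), (33,Y), (36,Y)
ranks: 8->1, 9->2, 10->3, 12->4, 13->5, 23->6.5, 23->6.5, 25->8, 26->9.5, 26->9.5, 28->11, 33->12, 36->13
Step 2: Rank sum for X: R1 = 1 + 2 + 3 + 4 + 5 + 6.5 + 9.5 = 31.
Step 3: U_X = R1 - n1(n1+1)/2 = 31 - 7*8/2 = 31 - 28 = 3.
       U_Y = n1*n2 - U_X = 42 - 3 = 39.
Step 4: Ties are present, so use the tie-corrected normal approximation (with continuity correction) for the p-value.
Step 5: p-value = 0.012180; compare to alpha = 0.05. reject H0.

U_X = 3, p = 0.012180, reject H0 at alpha = 0.05.


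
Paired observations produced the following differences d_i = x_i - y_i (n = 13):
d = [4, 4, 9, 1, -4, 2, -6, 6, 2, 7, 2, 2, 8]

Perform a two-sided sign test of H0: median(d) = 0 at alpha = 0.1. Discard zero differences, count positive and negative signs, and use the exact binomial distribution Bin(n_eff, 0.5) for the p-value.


Step 1: Discard zero differences. Original n = 13; n_eff = number of nonzero differences = 13.
Nonzero differences (with sign): +4, +4, +9, +1, -4, +2, -6, +6, +2, +7, +2, +2, +8
Step 2: Count signs: positive = 11, negative = 2.
Step 3: Under H0: P(positive) = 0.5, so the number of positives S ~ Bin(13, 0.5).
Step 4: Two-sided exact p-value = sum of Bin(13,0.5) probabilities at or below the observed probability = 0.022461.
Step 5: alpha = 0.1. reject H0.

n_eff = 13, pos = 11, neg = 2, p = 0.022461, reject H0.


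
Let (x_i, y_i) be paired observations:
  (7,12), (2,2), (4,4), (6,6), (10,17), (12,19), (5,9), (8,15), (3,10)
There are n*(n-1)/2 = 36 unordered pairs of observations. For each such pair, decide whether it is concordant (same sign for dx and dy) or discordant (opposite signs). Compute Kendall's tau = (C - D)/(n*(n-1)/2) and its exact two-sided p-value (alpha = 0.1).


Step 1: Enumerate the 36 unordered pairs (i,j) with i<j and classify each by sign(x_j-x_i) * sign(y_j-y_i).
  (1,2):dx=-5,dy=-10->C; (1,3):dx=-3,dy=-8->C; (1,4):dx=-1,dy=-6->C; (1,5):dx=+3,dy=+5->C
  (1,6):dx=+5,dy=+7->C; (1,7):dx=-2,dy=-3->C; (1,8):dx=+1,dy=+3->C; (1,9):dx=-4,dy=-2->C
  (2,3):dx=+2,dy=+2->C; (2,4):dx=+4,dy=+4->C; (2,5):dx=+8,dy=+15->C; (2,6):dx=+10,dy=+17->C
  (2,7):dx=+3,dy=+7->C; (2,8):dx=+6,dy=+13->C; (2,9):dx=+1,dy=+8->C; (3,4):dx=+2,dy=+2->C
  (3,5):dx=+6,dy=+13->C; (3,6):dx=+8,dy=+15->C; (3,7):dx=+1,dy=+5->C; (3,8):dx=+4,dy=+11->C
  (3,9):dx=-1,dy=+6->D; (4,5):dx=+4,dy=+11->C; (4,6):dx=+6,dy=+13->C; (4,7):dx=-1,dy=+3->D
  (4,8):dx=+2,dy=+9->C; (4,9):dx=-3,dy=+4->D; (5,6):dx=+2,dy=+2->C; (5,7):dx=-5,dy=-8->C
  (5,8):dx=-2,dy=-2->C; (5,9):dx=-7,dy=-7->C; (6,7):dx=-7,dy=-10->C; (6,8):dx=-4,dy=-4->C
  (6,9):dx=-9,dy=-9->C; (7,8):dx=+3,dy=+6->C; (7,9):dx=-2,dy=+1->D; (8,9):dx=-5,dy=-5->C
Step 2: C = 32, D = 4, total pairs = 36.
Step 3: tau = (C - D)/(n(n-1)/2) = (32 - 4)/36 = 0.777778.
Step 4: Exact two-sided p-value (enumerate n! = 362880 permutations of y under H0): p = 0.002425.
Step 5: alpha = 0.1. reject H0.

tau_b = 0.7778 (C=32, D=4), p = 0.002425, reject H0.


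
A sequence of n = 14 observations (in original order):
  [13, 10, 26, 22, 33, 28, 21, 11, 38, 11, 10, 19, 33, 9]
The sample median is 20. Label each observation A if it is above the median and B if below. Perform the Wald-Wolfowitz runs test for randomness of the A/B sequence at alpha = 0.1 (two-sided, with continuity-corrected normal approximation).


Step 1: Compute median = 20; label A = above, B = below.
Labels in order: BBAAAAABABBBAB  (n_A = 7, n_B = 7)
Step 2: Count runs R = 7.
Step 3: Under H0 (random ordering), E[R] = 2*n_A*n_B/(n_A+n_B) + 1 = 2*7*7/14 + 1 = 8.0000.
        Var[R] = 2*n_A*n_B*(2*n_A*n_B - n_A - n_B) / ((n_A+n_B)^2 * (n_A+n_B-1)) = 8232/2548 = 3.2308.
        SD[R] = 1.7974.
Step 4: Continuity-corrected z = (R + 0.5 - E[R]) / SD[R] = (7 + 0.5 - 8.0000) / 1.7974 = -0.2782.
Step 5: Two-sided p-value via normal approximation = 2*(1 - Phi(|z|)) = 0.780879.
Step 6: alpha = 0.1. fail to reject H0.

R = 7, z = -0.2782, p = 0.780879, fail to reject H0.


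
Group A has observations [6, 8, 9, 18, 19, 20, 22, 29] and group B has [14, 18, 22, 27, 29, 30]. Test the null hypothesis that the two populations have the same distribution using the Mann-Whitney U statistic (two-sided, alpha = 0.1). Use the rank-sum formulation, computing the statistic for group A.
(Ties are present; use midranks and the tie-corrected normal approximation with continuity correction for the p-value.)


Step 1: Combine and sort all 14 observations; assign midranks.
sorted (value, group): (6,X), (8,X), (9,X), (14,Y), (18,X), (18,Y), (19,X), (20,X), (22,X), (22,Y), (27,Y), (29,X), (29,Y), (30,Y)
ranks: 6->1, 8->2, 9->3, 14->4, 18->5.5, 18->5.5, 19->7, 20->8, 22->9.5, 22->9.5, 27->11, 29->12.5, 29->12.5, 30->14
Step 2: Rank sum for X: R1 = 1 + 2 + 3 + 5.5 + 7 + 8 + 9.5 + 12.5 = 48.5.
Step 3: U_X = R1 - n1(n1+1)/2 = 48.5 - 8*9/2 = 48.5 - 36 = 12.5.
       U_Y = n1*n2 - U_X = 48 - 12.5 = 35.5.
Step 4: Ties are present, so use the tie-corrected normal approximation (with continuity correction) for the p-value.
Step 5: p-value = 0.154215; compare to alpha = 0.1. fail to reject H0.

U_X = 12.5, p = 0.154215, fail to reject H0 at alpha = 0.1.


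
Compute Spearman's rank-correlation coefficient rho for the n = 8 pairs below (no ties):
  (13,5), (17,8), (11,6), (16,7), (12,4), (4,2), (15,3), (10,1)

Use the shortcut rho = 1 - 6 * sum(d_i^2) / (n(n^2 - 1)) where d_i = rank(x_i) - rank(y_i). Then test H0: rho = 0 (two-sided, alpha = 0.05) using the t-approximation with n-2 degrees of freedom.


Step 1: Rank x and y separately (midranks; no ties here).
rank(x): 13->5, 17->8, 11->3, 16->7, 12->4, 4->1, 15->6, 10->2
rank(y): 5->5, 8->8, 6->6, 7->7, 4->4, 2->2, 3->3, 1->1
Step 2: d_i = R_x(i) - R_y(i); compute d_i^2.
  (5-5)^2=0, (8-8)^2=0, (3-6)^2=9, (7-7)^2=0, (4-4)^2=0, (1-2)^2=1, (6-3)^2=9, (2-1)^2=1
sum(d^2) = 20.
Step 3: rho = 1 - 6*20 / (8*(8^2 - 1)) = 1 - 120/504 = 0.761905.
Step 4: Under H0, t = rho * sqrt((n-2)/(1-rho^2)) = 2.8814 ~ t(6).
Step 5: Two-sided p-value from the t-distribution with 6 df = 0.028005.
Step 6: alpha = 0.05. reject H0.

rho = 0.7619, p = 0.028005, reject H0 at alpha = 0.05.


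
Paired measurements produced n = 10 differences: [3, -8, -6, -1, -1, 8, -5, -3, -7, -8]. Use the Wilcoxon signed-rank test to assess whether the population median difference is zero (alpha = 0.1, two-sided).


Step 1: Drop any zero differences (none here) and take |d_i|.
|d| = [3, 8, 6, 1, 1, 8, 5, 3, 7, 8]
Step 2: Midrank |d_i| (ties get averaged ranks).
ranks: |3|->3.5, |8|->9, |6|->6, |1|->1.5, |1|->1.5, |8|->9, |5|->5, |3|->3.5, |7|->7, |8|->9
Step 3: Attach original signs; sum ranks with positive sign and with negative sign.
W+ = 3.5 + 9 = 12.5
W- = 9 + 6 + 1.5 + 1.5 + 5 + 3.5 + 7 + 9 = 42.5
(Check: W+ + W- = 55 should equal n(n+1)/2 = 55.)
Step 4: Test statistic W = min(W+, W-) = 12.5.
Step 5: Ties in |d|, so use the tie-corrected normal approximation.
        E[W] = n(n+1)/4 = 10*11/4 = 27.5.
        Tie groups: |d|=1 (t=2), |d|=3 (t=2), |d|=8 (t=3); sum(t^3 - t) = 36.
        Var[W] = n(n+1)(2n+1)/24 - sum(t^3-t)/48 = 2310/24 - 36/48 = 95.5.
        z = (W - E[W]) / sqrt(Var[W]) = (12.5 - 27.5) / 9.7724 = -1.5349.
        Two-sided p = 2*Phi(z) = 0.124800.
Step 6: alpha = 0.1. fail to reject H0.

W+ = 12.5, W- = 42.5, W = min = 12.5, p = 0.124800, fail to reject H0.


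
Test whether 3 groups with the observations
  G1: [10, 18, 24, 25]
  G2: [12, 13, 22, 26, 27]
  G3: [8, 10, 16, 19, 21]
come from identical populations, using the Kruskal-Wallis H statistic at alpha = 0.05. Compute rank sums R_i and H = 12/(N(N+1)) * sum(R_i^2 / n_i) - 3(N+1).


Step 1: Combine all N = 14 observations and assign midranks.
sorted (value, group, rank): (8,G3,1), (10,G1,2.5), (10,G3,2.5), (12,G2,4), (13,G2,5), (16,G3,6), (18,G1,7), (19,G3,8), (21,G3,9), (22,G2,10), (24,G1,11), (25,G1,12), (26,G2,13), (27,G2,14)
Step 2: Sum ranks within each group.
R_1 = 32.5 (n_1 = 4)
R_2 = 46 (n_2 = 5)
R_3 = 26.5 (n_3 = 5)
Step 3: H = 12/(N(N+1)) * sum(R_i^2/n_i) - 3(N+1)
     = 12/(14*15) * (32.5^2/4 + 46^2/5 + 26.5^2/5) - 3*15
     = 0.057143 * 827.712 - 45
     = 2.297857.
Step 4: Ties present; correction factor C = 1 - 6/(14^3 - 14) = 0.997802. Corrected H = 2.297857 / 0.997802 = 2.302919.
Step 5: Under H0, H ~ chi^2(2); p-value = 0.316175.
Step 6: alpha = 0.05. fail to reject H0.

H = 2.3029, df = 2, p = 0.316175, fail to reject H0.


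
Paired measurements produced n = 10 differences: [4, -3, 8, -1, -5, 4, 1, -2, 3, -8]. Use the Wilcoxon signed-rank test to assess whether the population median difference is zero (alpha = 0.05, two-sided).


Step 1: Drop any zero differences (none here) and take |d_i|.
|d| = [4, 3, 8, 1, 5, 4, 1, 2, 3, 8]
Step 2: Midrank |d_i| (ties get averaged ranks).
ranks: |4|->6.5, |3|->4.5, |8|->9.5, |1|->1.5, |5|->8, |4|->6.5, |1|->1.5, |2|->3, |3|->4.5, |8|->9.5
Step 3: Attach original signs; sum ranks with positive sign and with negative sign.
W+ = 6.5 + 9.5 + 6.5 + 1.5 + 4.5 = 28.5
W- = 4.5 + 1.5 + 8 + 3 + 9.5 = 26.5
(Check: W+ + W- = 55 should equal n(n+1)/2 = 55.)
Step 4: Test statistic W = min(W+, W-) = 26.5.
Step 5: Ties in |d|, so use the tie-corrected normal approximation.
        E[W] = n(n+1)/4 = 10*11/4 = 27.5.
        Tie groups: |d|=1 (t=2), |d|=3 (t=2), |d|=4 (t=2), |d|=8 (t=2); sum(t^3 - t) = 24.
        Var[W] = n(n+1)(2n+1)/24 - sum(t^3-t)/48 = 2310/24 - 24/48 = 95.75.
        z = (W - E[W]) / sqrt(Var[W]) = (26.5 - 27.5) / 9.7852 = -0.1022.
        Two-sided p = 2*Phi(z) = 0.918602.
Step 6: alpha = 0.05. fail to reject H0.

W+ = 28.5, W- = 26.5, W = min = 26.5, p = 0.918602, fail to reject H0.


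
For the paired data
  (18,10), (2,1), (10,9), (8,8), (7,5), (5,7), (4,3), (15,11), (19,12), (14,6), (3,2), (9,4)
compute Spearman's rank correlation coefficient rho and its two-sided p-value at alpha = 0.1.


Step 1: Rank x and y separately (midranks; no ties here).
rank(x): 18->11, 2->1, 10->8, 8->6, 7->5, 5->4, 4->3, 15->10, 19->12, 14->9, 3->2, 9->7
rank(y): 10->10, 1->1, 9->9, 8->8, 5->5, 7->7, 3->3, 11->11, 12->12, 6->6, 2->2, 4->4
Step 2: d_i = R_x(i) - R_y(i); compute d_i^2.
  (11-10)^2=1, (1-1)^2=0, (8-9)^2=1, (6-8)^2=4, (5-5)^2=0, (4-7)^2=9, (3-3)^2=0, (10-11)^2=1, (12-12)^2=0, (9-6)^2=9, (2-2)^2=0, (7-4)^2=9
sum(d^2) = 34.
Step 3: rho = 1 - 6*34 / (12*(12^2 - 1)) = 1 - 204/1716 = 0.881119.
Step 4: Under H0, t = rho * sqrt((n-2)/(1-rho^2)) = 5.8921 ~ t(10).
Step 5: Two-sided p-value from the t-distribution with 10 df = 0.000153.
Step 6: alpha = 0.1. reject H0.

rho = 0.8811, p = 0.000153, reject H0 at alpha = 0.1.


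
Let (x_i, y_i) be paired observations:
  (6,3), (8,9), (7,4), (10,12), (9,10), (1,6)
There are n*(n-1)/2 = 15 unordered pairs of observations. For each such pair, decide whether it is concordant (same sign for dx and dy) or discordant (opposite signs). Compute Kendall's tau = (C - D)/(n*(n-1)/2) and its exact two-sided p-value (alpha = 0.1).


Step 1: Enumerate the 15 unordered pairs (i,j) with i<j and classify each by sign(x_j-x_i) * sign(y_j-y_i).
  (1,2):dx=+2,dy=+6->C; (1,3):dx=+1,dy=+1->C; (1,4):dx=+4,dy=+9->C; (1,5):dx=+3,dy=+7->C
  (1,6):dx=-5,dy=+3->D; (2,3):dx=-1,dy=-5->C; (2,4):dx=+2,dy=+3->C; (2,5):dx=+1,dy=+1->C
  (2,6):dx=-7,dy=-3->C; (3,4):dx=+3,dy=+8->C; (3,5):dx=+2,dy=+6->C; (3,6):dx=-6,dy=+2->D
  (4,5):dx=-1,dy=-2->C; (4,6):dx=-9,dy=-6->C; (5,6):dx=-8,dy=-4->C
Step 2: C = 13, D = 2, total pairs = 15.
Step 3: tau = (C - D)/(n(n-1)/2) = (13 - 2)/15 = 0.733333.
Step 4: Exact two-sided p-value (enumerate n! = 720 permutations of y under H0): p = 0.055556.
Step 5: alpha = 0.1. reject H0.

tau_b = 0.7333 (C=13, D=2), p = 0.055556, reject H0.


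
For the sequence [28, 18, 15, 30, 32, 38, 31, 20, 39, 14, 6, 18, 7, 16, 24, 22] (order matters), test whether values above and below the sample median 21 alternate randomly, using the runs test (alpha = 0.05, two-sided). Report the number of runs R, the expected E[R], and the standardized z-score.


Step 1: Compute median = 21; label A = above, B = below.
Labels in order: ABBAAAABABBBBBAA  (n_A = 8, n_B = 8)
Step 2: Count runs R = 7.
Step 3: Under H0 (random ordering), E[R] = 2*n_A*n_B/(n_A+n_B) + 1 = 2*8*8/16 + 1 = 9.0000.
        Var[R] = 2*n_A*n_B*(2*n_A*n_B - n_A - n_B) / ((n_A+n_B)^2 * (n_A+n_B-1)) = 14336/3840 = 3.7333.
        SD[R] = 1.9322.
Step 4: Continuity-corrected z = (R + 0.5 - E[R]) / SD[R] = (7 + 0.5 - 9.0000) / 1.9322 = -0.7763.
Step 5: Two-sided p-value via normal approximation = 2*(1 - Phi(|z|)) = 0.437558.
Step 6: alpha = 0.05. fail to reject H0.

R = 7, z = -0.7763, p = 0.437558, fail to reject H0.


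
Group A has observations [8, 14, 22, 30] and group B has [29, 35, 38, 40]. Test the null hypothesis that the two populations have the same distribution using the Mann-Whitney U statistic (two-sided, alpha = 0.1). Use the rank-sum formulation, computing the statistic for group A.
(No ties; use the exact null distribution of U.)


Step 1: Combine and sort all 8 observations; assign midranks.
sorted (value, group): (8,X), (14,X), (22,X), (29,Y), (30,X), (35,Y), (38,Y), (40,Y)
ranks: 8->1, 14->2, 22->3, 29->4, 30->5, 35->6, 38->7, 40->8
Step 2: Rank sum for X: R1 = 1 + 2 + 3 + 5 = 11.
Step 3: U_X = R1 - n1(n1+1)/2 = 11 - 4*5/2 = 11 - 10 = 1.
       U_Y = n1*n2 - U_X = 16 - 1 = 15.
Step 4: No ties, so the exact null distribution of U (based on enumerating the C(8,4) = 70 equally likely rank assignments) gives the two-sided p-value.
Step 5: p-value = 0.057143; compare to alpha = 0.1. reject H0.

U_X = 1, p = 0.057143, reject H0 at alpha = 0.1.


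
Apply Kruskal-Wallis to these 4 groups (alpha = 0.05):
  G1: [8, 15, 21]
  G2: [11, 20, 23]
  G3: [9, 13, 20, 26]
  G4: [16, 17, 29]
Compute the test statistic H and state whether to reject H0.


Step 1: Combine all N = 13 observations and assign midranks.
sorted (value, group, rank): (8,G1,1), (9,G3,2), (11,G2,3), (13,G3,4), (15,G1,5), (16,G4,6), (17,G4,7), (20,G2,8.5), (20,G3,8.5), (21,G1,10), (23,G2,11), (26,G3,12), (29,G4,13)
Step 2: Sum ranks within each group.
R_1 = 16 (n_1 = 3)
R_2 = 22.5 (n_2 = 3)
R_3 = 26.5 (n_3 = 4)
R_4 = 26 (n_4 = 3)
Step 3: H = 12/(N(N+1)) * sum(R_i^2/n_i) - 3(N+1)
     = 12/(13*14) * (16^2/3 + 22.5^2/3 + 26.5^2/4 + 26^2/3) - 3*14
     = 0.065934 * 654.979 - 42
     = 1.185440.
Step 4: Ties present; correction factor C = 1 - 6/(13^3 - 13) = 0.997253. Corrected H = 1.185440 / 0.997253 = 1.188705.
Step 5: Under H0, H ~ chi^2(3); p-value = 0.755715.
Step 6: alpha = 0.05. fail to reject H0.

H = 1.1887, df = 3, p = 0.755715, fail to reject H0.


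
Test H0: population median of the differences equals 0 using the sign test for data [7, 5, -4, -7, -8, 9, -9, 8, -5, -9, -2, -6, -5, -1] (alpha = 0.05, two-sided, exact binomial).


Step 1: Discard zero differences. Original n = 14; n_eff = number of nonzero differences = 14.
Nonzero differences (with sign): +7, +5, -4, -7, -8, +9, -9, +8, -5, -9, -2, -6, -5, -1
Step 2: Count signs: positive = 4, negative = 10.
Step 3: Under H0: P(positive) = 0.5, so the number of positives S ~ Bin(14, 0.5).
Step 4: Two-sided exact p-value = sum of Bin(14,0.5) probabilities at or below the observed probability = 0.179565.
Step 5: alpha = 0.05. fail to reject H0.

n_eff = 14, pos = 4, neg = 10, p = 0.179565, fail to reject H0.


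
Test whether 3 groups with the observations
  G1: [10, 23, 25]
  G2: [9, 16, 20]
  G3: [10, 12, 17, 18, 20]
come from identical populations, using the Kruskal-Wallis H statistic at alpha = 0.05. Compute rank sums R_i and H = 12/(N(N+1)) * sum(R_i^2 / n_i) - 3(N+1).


Step 1: Combine all N = 11 observations and assign midranks.
sorted (value, group, rank): (9,G2,1), (10,G1,2.5), (10,G3,2.5), (12,G3,4), (16,G2,5), (17,G3,6), (18,G3,7), (20,G2,8.5), (20,G3,8.5), (23,G1,10), (25,G1,11)
Step 2: Sum ranks within each group.
R_1 = 23.5 (n_1 = 3)
R_2 = 14.5 (n_2 = 3)
R_3 = 28 (n_3 = 5)
Step 3: H = 12/(N(N+1)) * sum(R_i^2/n_i) - 3(N+1)
     = 12/(11*12) * (23.5^2/3 + 14.5^2/3 + 28^2/5) - 3*12
     = 0.090909 * 410.967 - 36
     = 1.360606.
Step 4: Ties present; correction factor C = 1 - 12/(11^3 - 11) = 0.990909. Corrected H = 1.360606 / 0.990909 = 1.373089.
Step 5: Under H0, H ~ chi^2(2); p-value = 0.503312.
Step 6: alpha = 0.05. fail to reject H0.

H = 1.3731, df = 2, p = 0.503312, fail to reject H0.


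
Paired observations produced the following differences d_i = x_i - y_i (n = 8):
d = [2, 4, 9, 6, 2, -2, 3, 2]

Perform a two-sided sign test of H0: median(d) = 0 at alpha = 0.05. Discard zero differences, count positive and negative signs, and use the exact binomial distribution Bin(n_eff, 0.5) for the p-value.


Step 1: Discard zero differences. Original n = 8; n_eff = number of nonzero differences = 8.
Nonzero differences (with sign): +2, +4, +9, +6, +2, -2, +3, +2
Step 2: Count signs: positive = 7, negative = 1.
Step 3: Under H0: P(positive) = 0.5, so the number of positives S ~ Bin(8, 0.5).
Step 4: Two-sided exact p-value = sum of Bin(8,0.5) probabilities at or below the observed probability = 0.070312.
Step 5: alpha = 0.05. fail to reject H0.

n_eff = 8, pos = 7, neg = 1, p = 0.070312, fail to reject H0.


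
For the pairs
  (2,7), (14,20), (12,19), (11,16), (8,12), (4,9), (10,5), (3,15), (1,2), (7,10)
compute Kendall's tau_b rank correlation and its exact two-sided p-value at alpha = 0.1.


Step 1: Enumerate the 45 unordered pairs (i,j) with i<j and classify each by sign(x_j-x_i) * sign(y_j-y_i).
  (1,2):dx=+12,dy=+13->C; (1,3):dx=+10,dy=+12->C; (1,4):dx=+9,dy=+9->C; (1,5):dx=+6,dy=+5->C
  (1,6):dx=+2,dy=+2->C; (1,7):dx=+8,dy=-2->D; (1,8):dx=+1,dy=+8->C; (1,9):dx=-1,dy=-5->C
  (1,10):dx=+5,dy=+3->C; (2,3):dx=-2,dy=-1->C; (2,4):dx=-3,dy=-4->C; (2,5):dx=-6,dy=-8->C
  (2,6):dx=-10,dy=-11->C; (2,7):dx=-4,dy=-15->C; (2,8):dx=-11,dy=-5->C; (2,9):dx=-13,dy=-18->C
  (2,10):dx=-7,dy=-10->C; (3,4):dx=-1,dy=-3->C; (3,5):dx=-4,dy=-7->C; (3,6):dx=-8,dy=-10->C
  (3,7):dx=-2,dy=-14->C; (3,8):dx=-9,dy=-4->C; (3,9):dx=-11,dy=-17->C; (3,10):dx=-5,dy=-9->C
  (4,5):dx=-3,dy=-4->C; (4,6):dx=-7,dy=-7->C; (4,7):dx=-1,dy=-11->C; (4,8):dx=-8,dy=-1->C
  (4,9):dx=-10,dy=-14->C; (4,10):dx=-4,dy=-6->C; (5,6):dx=-4,dy=-3->C; (5,7):dx=+2,dy=-7->D
  (5,8):dx=-5,dy=+3->D; (5,9):dx=-7,dy=-10->C; (5,10):dx=-1,dy=-2->C; (6,7):dx=+6,dy=-4->D
  (6,8):dx=-1,dy=+6->D; (6,9):dx=-3,dy=-7->C; (6,10):dx=+3,dy=+1->C; (7,8):dx=-7,dy=+10->D
  (7,9):dx=-9,dy=-3->C; (7,10):dx=-3,dy=+5->D; (8,9):dx=-2,dy=-13->C; (8,10):dx=+4,dy=-5->D
  (9,10):dx=+6,dy=+8->C
Step 2: C = 37, D = 8, total pairs = 45.
Step 3: tau = (C - D)/(n(n-1)/2) = (37 - 8)/45 = 0.644444.
Step 4: Exact two-sided p-value (enumerate n! = 3628800 permutations of y under H0): p = 0.009148.
Step 5: alpha = 0.1. reject H0.

tau_b = 0.6444 (C=37, D=8), p = 0.009148, reject H0.


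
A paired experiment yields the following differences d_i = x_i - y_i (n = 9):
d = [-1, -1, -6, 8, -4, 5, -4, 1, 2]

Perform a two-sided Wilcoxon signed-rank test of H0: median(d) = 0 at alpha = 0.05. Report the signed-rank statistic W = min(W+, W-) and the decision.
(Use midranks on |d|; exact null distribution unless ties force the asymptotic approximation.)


Step 1: Drop any zero differences (none here) and take |d_i|.
|d| = [1, 1, 6, 8, 4, 5, 4, 1, 2]
Step 2: Midrank |d_i| (ties get averaged ranks).
ranks: |1|->2, |1|->2, |6|->8, |8|->9, |4|->5.5, |5|->7, |4|->5.5, |1|->2, |2|->4
Step 3: Attach original signs; sum ranks with positive sign and with negative sign.
W+ = 9 + 7 + 2 + 4 = 22
W- = 2 + 2 + 8 + 5.5 + 5.5 = 23
(Check: W+ + W- = 45 should equal n(n+1)/2 = 45.)
Step 4: Test statistic W = min(W+, W-) = 22.
Step 5: Ties in |d|, so use the tie-corrected normal approximation.
        E[W] = n(n+1)/4 = 9*10/4 = 22.5.
        Tie groups: |d|=1 (t=3), |d|=4 (t=2); sum(t^3 - t) = 30.
        Var[W] = n(n+1)(2n+1)/24 - sum(t^3-t)/48 = 1710/24 - 30/48 = 70.625.
        z = (W - E[W]) / sqrt(Var[W]) = (22 - 22.5) / 8.4039 = -0.0595.
        Two-sided p = 2*Phi(z) = 0.952557.
Step 6: alpha = 0.05. fail to reject H0.

W+ = 22, W- = 23, W = min = 22, p = 0.952557, fail to reject H0.


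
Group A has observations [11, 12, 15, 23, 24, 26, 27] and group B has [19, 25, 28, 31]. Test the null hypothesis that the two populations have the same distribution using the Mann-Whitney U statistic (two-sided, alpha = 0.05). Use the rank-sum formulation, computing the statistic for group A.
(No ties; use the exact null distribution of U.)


Step 1: Combine and sort all 11 observations; assign midranks.
sorted (value, group): (11,X), (12,X), (15,X), (19,Y), (23,X), (24,X), (25,Y), (26,X), (27,X), (28,Y), (31,Y)
ranks: 11->1, 12->2, 15->3, 19->4, 23->5, 24->6, 25->7, 26->8, 27->9, 28->10, 31->11
Step 2: Rank sum for X: R1 = 1 + 2 + 3 + 5 + 6 + 8 + 9 = 34.
Step 3: U_X = R1 - n1(n1+1)/2 = 34 - 7*8/2 = 34 - 28 = 6.
       U_Y = n1*n2 - U_X = 28 - 6 = 22.
Step 4: No ties, so the exact null distribution of U (based on enumerating the C(11,7) = 330 equally likely rank assignments) gives the two-sided p-value.
Step 5: p-value = 0.163636; compare to alpha = 0.05. fail to reject H0.

U_X = 6, p = 0.163636, fail to reject H0 at alpha = 0.05.


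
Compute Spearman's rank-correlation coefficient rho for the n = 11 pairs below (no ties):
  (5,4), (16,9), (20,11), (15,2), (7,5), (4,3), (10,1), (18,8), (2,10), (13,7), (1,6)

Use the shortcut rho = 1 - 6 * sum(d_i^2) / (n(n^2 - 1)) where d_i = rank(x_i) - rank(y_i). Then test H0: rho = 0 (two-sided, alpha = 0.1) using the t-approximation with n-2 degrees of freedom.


Step 1: Rank x and y separately (midranks; no ties here).
rank(x): 5->4, 16->9, 20->11, 15->8, 7->5, 4->3, 10->6, 18->10, 2->2, 13->7, 1->1
rank(y): 4->4, 9->9, 11->11, 2->2, 5->5, 3->3, 1->1, 8->8, 10->10, 7->7, 6->6
Step 2: d_i = R_x(i) - R_y(i); compute d_i^2.
  (4-4)^2=0, (9-9)^2=0, (11-11)^2=0, (8-2)^2=36, (5-5)^2=0, (3-3)^2=0, (6-1)^2=25, (10-8)^2=4, (2-10)^2=64, (7-7)^2=0, (1-6)^2=25
sum(d^2) = 154.
Step 3: rho = 1 - 6*154 / (11*(11^2 - 1)) = 1 - 924/1320 = 0.300000.
Step 4: Under H0, t = rho * sqrt((n-2)/(1-rho^2)) = 0.9435 ~ t(9).
Step 5: Two-sided p-value from the t-distribution with 9 df = 0.370083.
Step 6: alpha = 0.1. fail to reject H0.

rho = 0.3000, p = 0.370083, fail to reject H0 at alpha = 0.1.


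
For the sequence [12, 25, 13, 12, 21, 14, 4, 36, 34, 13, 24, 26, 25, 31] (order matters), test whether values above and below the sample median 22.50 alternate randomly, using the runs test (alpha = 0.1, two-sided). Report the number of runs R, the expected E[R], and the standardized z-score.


Step 1: Compute median = 22.50; label A = above, B = below.
Labels in order: BABBBBBAABAAAA  (n_A = 7, n_B = 7)
Step 2: Count runs R = 6.
Step 3: Under H0 (random ordering), E[R] = 2*n_A*n_B/(n_A+n_B) + 1 = 2*7*7/14 + 1 = 8.0000.
        Var[R] = 2*n_A*n_B*(2*n_A*n_B - n_A - n_B) / ((n_A+n_B)^2 * (n_A+n_B-1)) = 8232/2548 = 3.2308.
        SD[R] = 1.7974.
Step 4: Continuity-corrected z = (R + 0.5 - E[R]) / SD[R] = (6 + 0.5 - 8.0000) / 1.7974 = -0.8345.
Step 5: Two-sided p-value via normal approximation = 2*(1 - Phi(|z|)) = 0.403986.
Step 6: alpha = 0.1. fail to reject H0.

R = 6, z = -0.8345, p = 0.403986, fail to reject H0.


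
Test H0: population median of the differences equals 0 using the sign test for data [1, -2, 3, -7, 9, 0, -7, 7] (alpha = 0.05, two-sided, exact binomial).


Step 1: Discard zero differences. Original n = 8; n_eff = number of nonzero differences = 7.
Nonzero differences (with sign): +1, -2, +3, -7, +9, -7, +7
Step 2: Count signs: positive = 4, negative = 3.
Step 3: Under H0: P(positive) = 0.5, so the number of positives S ~ Bin(7, 0.5).
Step 4: Two-sided exact p-value = sum of Bin(7,0.5) probabilities at or below the observed probability = 1.000000.
Step 5: alpha = 0.05. fail to reject H0.

n_eff = 7, pos = 4, neg = 3, p = 1.000000, fail to reject H0.


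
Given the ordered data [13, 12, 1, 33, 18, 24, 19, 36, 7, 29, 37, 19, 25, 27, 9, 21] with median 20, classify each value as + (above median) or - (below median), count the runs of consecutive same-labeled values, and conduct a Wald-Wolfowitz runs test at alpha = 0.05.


Step 1: Compute median = 20; label A = above, B = below.
Labels in order: BBBABABABAABAABA  (n_A = 8, n_B = 8)
Step 2: Count runs R = 12.
Step 3: Under H0 (random ordering), E[R] = 2*n_A*n_B/(n_A+n_B) + 1 = 2*8*8/16 + 1 = 9.0000.
        Var[R] = 2*n_A*n_B*(2*n_A*n_B - n_A - n_B) / ((n_A+n_B)^2 * (n_A+n_B-1)) = 14336/3840 = 3.7333.
        SD[R] = 1.9322.
Step 4: Continuity-corrected z = (R - 0.5 - E[R]) / SD[R] = (12 - 0.5 - 9.0000) / 1.9322 = 1.2939.
Step 5: Two-sided p-value via normal approximation = 2*(1 - Phi(|z|)) = 0.195709.
Step 6: alpha = 0.05. fail to reject H0.

R = 12, z = 1.2939, p = 0.195709, fail to reject H0.


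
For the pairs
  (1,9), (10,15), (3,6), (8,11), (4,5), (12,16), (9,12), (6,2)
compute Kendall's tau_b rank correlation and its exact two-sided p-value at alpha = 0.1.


Step 1: Enumerate the 28 unordered pairs (i,j) with i<j and classify each by sign(x_j-x_i) * sign(y_j-y_i).
  (1,2):dx=+9,dy=+6->C; (1,3):dx=+2,dy=-3->D; (1,4):dx=+7,dy=+2->C; (1,5):dx=+3,dy=-4->D
  (1,6):dx=+11,dy=+7->C; (1,7):dx=+8,dy=+3->C; (1,8):dx=+5,dy=-7->D; (2,3):dx=-7,dy=-9->C
  (2,4):dx=-2,dy=-4->C; (2,5):dx=-6,dy=-10->C; (2,6):dx=+2,dy=+1->C; (2,7):dx=-1,dy=-3->C
  (2,8):dx=-4,dy=-13->C; (3,4):dx=+5,dy=+5->C; (3,5):dx=+1,dy=-1->D; (3,6):dx=+9,dy=+10->C
  (3,7):dx=+6,dy=+6->C; (3,8):dx=+3,dy=-4->D; (4,5):dx=-4,dy=-6->C; (4,6):dx=+4,dy=+5->C
  (4,7):dx=+1,dy=+1->C; (4,8):dx=-2,dy=-9->C; (5,6):dx=+8,dy=+11->C; (5,7):dx=+5,dy=+7->C
  (5,8):dx=+2,dy=-3->D; (6,7):dx=-3,dy=-4->C; (6,8):dx=-6,dy=-14->C; (7,8):dx=-3,dy=-10->C
Step 2: C = 22, D = 6, total pairs = 28.
Step 3: tau = (C - D)/(n(n-1)/2) = (22 - 6)/28 = 0.571429.
Step 4: Exact two-sided p-value (enumerate n! = 40320 permutations of y under H0): p = 0.061012.
Step 5: alpha = 0.1. reject H0.

tau_b = 0.5714 (C=22, D=6), p = 0.061012, reject H0.


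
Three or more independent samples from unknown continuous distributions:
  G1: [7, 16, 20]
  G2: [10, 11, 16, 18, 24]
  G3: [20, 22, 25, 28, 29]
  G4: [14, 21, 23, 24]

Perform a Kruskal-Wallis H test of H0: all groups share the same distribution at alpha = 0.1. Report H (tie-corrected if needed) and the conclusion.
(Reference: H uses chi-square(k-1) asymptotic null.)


Step 1: Combine all N = 17 observations and assign midranks.
sorted (value, group, rank): (7,G1,1), (10,G2,2), (11,G2,3), (14,G4,4), (16,G1,5.5), (16,G2,5.5), (18,G2,7), (20,G1,8.5), (20,G3,8.5), (21,G4,10), (22,G3,11), (23,G4,12), (24,G2,13.5), (24,G4,13.5), (25,G3,15), (28,G3,16), (29,G3,17)
Step 2: Sum ranks within each group.
R_1 = 15 (n_1 = 3)
R_2 = 31 (n_2 = 5)
R_3 = 67.5 (n_3 = 5)
R_4 = 39.5 (n_4 = 4)
Step 3: H = 12/(N(N+1)) * sum(R_i^2/n_i) - 3(N+1)
     = 12/(17*18) * (15^2/3 + 31^2/5 + 67.5^2/5 + 39.5^2/4) - 3*18
     = 0.039216 * 1568.51 - 54
     = 7.510294.
Step 4: Ties present; correction factor C = 1 - 18/(17^3 - 17) = 0.996324. Corrected H = 7.510294 / 0.996324 = 7.538007.
Step 5: Under H0, H ~ chi^2(3); p-value = 0.056590.
Step 6: alpha = 0.1. reject H0.

H = 7.5380, df = 3, p = 0.056590, reject H0.


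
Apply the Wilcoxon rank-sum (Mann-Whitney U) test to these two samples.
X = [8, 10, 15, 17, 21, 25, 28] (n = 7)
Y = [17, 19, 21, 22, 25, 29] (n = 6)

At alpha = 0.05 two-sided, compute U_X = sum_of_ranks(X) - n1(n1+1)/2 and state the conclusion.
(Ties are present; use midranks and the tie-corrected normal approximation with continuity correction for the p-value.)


Step 1: Combine and sort all 13 observations; assign midranks.
sorted (value, group): (8,X), (10,X), (15,X), (17,X), (17,Y), (19,Y), (21,X), (21,Y), (22,Y), (25,X), (25,Y), (28,X), (29,Y)
ranks: 8->1, 10->2, 15->3, 17->4.5, 17->4.5, 19->6, 21->7.5, 21->7.5, 22->9, 25->10.5, 25->10.5, 28->12, 29->13
Step 2: Rank sum for X: R1 = 1 + 2 + 3 + 4.5 + 7.5 + 10.5 + 12 = 40.5.
Step 3: U_X = R1 - n1(n1+1)/2 = 40.5 - 7*8/2 = 40.5 - 28 = 12.5.
       U_Y = n1*n2 - U_X = 42 - 12.5 = 29.5.
Step 4: Ties are present, so use the tie-corrected normal approximation (with continuity correction) for the p-value.
Step 5: p-value = 0.251135; compare to alpha = 0.05. fail to reject H0.

U_X = 12.5, p = 0.251135, fail to reject H0 at alpha = 0.05.
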